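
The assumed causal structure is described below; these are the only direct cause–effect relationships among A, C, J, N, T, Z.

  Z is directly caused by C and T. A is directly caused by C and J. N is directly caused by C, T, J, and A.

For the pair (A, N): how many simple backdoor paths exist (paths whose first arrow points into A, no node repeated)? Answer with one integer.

A backdoor path from A to N is any simple undirected path whose first edge points into A (i.e. leaves A via a parent).
Parents of A: {C, J}.
Enumerating:
  P1: A <- J -> N
  P2: A <- C -> N
  P3: A <- C -> Z <- T -> N
That exhausts the simple backdoor paths. Count: 3.

3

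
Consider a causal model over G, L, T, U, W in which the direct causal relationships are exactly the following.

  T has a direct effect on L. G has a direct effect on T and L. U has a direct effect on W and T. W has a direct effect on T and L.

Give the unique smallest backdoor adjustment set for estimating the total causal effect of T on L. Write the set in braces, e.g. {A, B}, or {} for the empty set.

{G, W}

Variables eligible for adjustment (non-descendants of T, excluding T and L): {G, U, W}.
Backdoor paths from T to L:
  P1: T <- U -> W -> L
  P2: T <- G -> L
  P3: T <- W -> L
The empty set is not sufficient: P1 (T <- U -> W -> L) has no collider blocking it and no conditioned non-collider, so it is open.
Try {G, W}:
  P1: blocked at chain node W ∈ conditioning set.
  P2: blocked at fork node G ∈ conditioning set.
  P3: blocked at fork node W ∈ conditioning set.
{G, W} contains no descendant of T and blocks every backdoor path.
Every element of {G, W} is needed (dropping G leaves P2 open; dropping W leaves P1 open), so no proper subset is valid.
Among all size-2 subsets of the eligible variables, only {G, W} blocks every backdoor path, so it is the unique smallest valid adjustment set.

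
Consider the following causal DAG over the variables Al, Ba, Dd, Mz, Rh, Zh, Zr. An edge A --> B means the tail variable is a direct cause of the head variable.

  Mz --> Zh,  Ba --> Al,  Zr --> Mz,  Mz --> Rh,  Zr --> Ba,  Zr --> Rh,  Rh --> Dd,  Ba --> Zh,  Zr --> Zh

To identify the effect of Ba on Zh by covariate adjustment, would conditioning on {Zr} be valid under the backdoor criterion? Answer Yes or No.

Backdoor paths from Ba to Zh (paths whose first edge points into Ba):
  P1: Ba <- Zr -> Mz -> Zh
  P2: Ba <- Zr -> Zh
  P3: Ba <- Zr -> Rh <- Mz -> Zh
Condition 1 (no descendant of Ba in the set): holds — descendants of Ba are {Al, Zh}; none are in {Zr}.
Condition 2 (every backdoor path blocked by {Zr}):
  P1: blocked at fork node Zr ∈ conditioning set.
  P2: blocked at fork node Zr ∈ conditioning set.
  P3: blocked at fork node Zr ∈ conditioning set.
{Zr} satisfies the backdoor criterion.

Yes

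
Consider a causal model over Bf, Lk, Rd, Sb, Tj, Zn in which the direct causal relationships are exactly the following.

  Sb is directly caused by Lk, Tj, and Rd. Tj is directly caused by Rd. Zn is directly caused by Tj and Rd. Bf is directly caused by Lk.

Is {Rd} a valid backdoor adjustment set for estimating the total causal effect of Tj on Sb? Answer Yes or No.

Yes

Backdoor paths from Tj to Sb (paths whose first edge points into Tj):
  P1: Tj <- Rd -> Sb
Condition 1 (no descendant of Tj in the set): holds — descendants of Tj are {Sb, Zn}; none are in {Rd}.
Condition 2 (every backdoor path blocked by {Rd}):
  P1: blocked at fork node Rd ∈ conditioning set.
{Rd} satisfies the backdoor criterion.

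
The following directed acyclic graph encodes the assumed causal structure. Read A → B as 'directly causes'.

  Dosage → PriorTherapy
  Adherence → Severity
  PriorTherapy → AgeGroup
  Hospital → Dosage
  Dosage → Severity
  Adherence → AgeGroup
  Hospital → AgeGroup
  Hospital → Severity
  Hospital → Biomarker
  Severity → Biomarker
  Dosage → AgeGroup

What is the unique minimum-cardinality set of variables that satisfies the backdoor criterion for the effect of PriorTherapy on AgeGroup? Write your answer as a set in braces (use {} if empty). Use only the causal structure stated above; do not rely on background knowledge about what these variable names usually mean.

{Dosage}

Variables eligible for adjustment (non-descendants of PriorTherapy, excluding PriorTherapy and AgeGroup): {Adherence, Biomarker, Dosage, Hospital, Severity}.
Backdoor paths from PriorTherapy to AgeGroup:
  P1: PriorTherapy <- Dosage <- Hospital -> Severity <- Adherence -> AgeGroup
  P2: PriorTherapy <- Dosage <- Hospital -> Biomarker <- Severity <- Adherence -> AgeGroup
  P3: PriorTherapy <- Dosage <- Hospital -> AgeGroup
  P4: PriorTherapy <- Dosage -> Severity <- Hospital -> AgeGroup
  P5: PriorTherapy <- Dosage -> Severity <- Adherence -> AgeGroup
  P6: PriorTherapy <- Dosage -> Severity -> Biomarker <- Hospital -> AgeGroup
  P7: PriorTherapy <- Dosage -> AgeGroup
The empty set is not sufficient: P3 (PriorTherapy <- Dosage <- Hospital -> AgeGroup) has no collider blocking it and no conditioned non-collider, so it is open.
Try {Dosage}:
  P1: blocked at chain node Dosage ∈ conditioning set.
  P2: blocked at chain node Dosage ∈ conditioning set.
  P3: blocked at chain node Dosage ∈ conditioning set.
  P4: blocked at fork node Dosage ∈ conditioning set.
  P5: blocked at fork node Dosage ∈ conditioning set.
  P6: blocked at fork node Dosage ∈ conditioning set.
  P7: blocked at fork node Dosage ∈ conditioning set.
{Dosage} contains no descendant of PriorTherapy and blocks every backdoor path.
No other singleton works — e.g. {Hospital} leaves P7 open — so {Dosage} is the unique smallest valid adjustment set.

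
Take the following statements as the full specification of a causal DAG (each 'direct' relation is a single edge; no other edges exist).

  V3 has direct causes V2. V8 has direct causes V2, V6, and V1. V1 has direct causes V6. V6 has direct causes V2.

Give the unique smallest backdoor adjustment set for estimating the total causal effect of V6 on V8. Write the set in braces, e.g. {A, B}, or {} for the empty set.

Variables eligible for adjustment (non-descendants of V6, excluding V6 and V8): {V2, V3}.
Backdoor paths from V6 to V8:
  P1: V6 <- V2 -> V8
The empty set is not sufficient: P1 (V6 <- V2 -> V8) has no collider blocking it and no conditioned non-collider, so it is open.
Try {V2}:
  P1: blocked at fork node V2 ∈ conditioning set.
{V2} contains no descendant of V6 and blocks every backdoor path.
No other singleton works — e.g. {V3} leaves P1 open — so {V2} is the unique smallest valid adjustment set.

{V2}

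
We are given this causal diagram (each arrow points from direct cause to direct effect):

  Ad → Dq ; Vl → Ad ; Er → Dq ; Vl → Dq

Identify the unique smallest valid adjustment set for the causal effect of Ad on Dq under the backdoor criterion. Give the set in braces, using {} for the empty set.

Variables eligible for adjustment (non-descendants of Ad, excluding Ad and Dq): {Er, Vl}.
Backdoor paths from Ad to Dq:
  P1: Ad <- Vl -> Dq
The empty set is not sufficient: P1 (Ad <- Vl -> Dq) has no collider blocking it and no conditioned non-collider, so it is open.
Try {Vl}:
  P1: blocked at fork node Vl ∈ conditioning set.
{Vl} contains no descendant of Ad and blocks every backdoor path.
No other singleton works — e.g. {Er} leaves P1 open — so {Vl} is the unique smallest valid adjustment set.

{Vl}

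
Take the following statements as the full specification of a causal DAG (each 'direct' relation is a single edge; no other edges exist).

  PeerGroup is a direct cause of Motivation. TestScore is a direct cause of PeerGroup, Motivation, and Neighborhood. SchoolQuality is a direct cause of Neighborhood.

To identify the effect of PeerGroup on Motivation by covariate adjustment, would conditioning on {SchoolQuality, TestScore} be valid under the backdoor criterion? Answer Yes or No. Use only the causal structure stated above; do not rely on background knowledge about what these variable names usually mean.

Yes

Backdoor paths from PeerGroup to Motivation (paths whose first edge points into PeerGroup):
  P1: PeerGroup <- TestScore -> Motivation
Condition 1 (no descendant of PeerGroup in the set): holds — descendants of PeerGroup are {Motivation}; none are in {SchoolQuality, TestScore}.
Condition 2 (every backdoor path blocked by {SchoolQuality, TestScore}):
  P1: blocked at fork node TestScore ∈ conditioning set.
{SchoolQuality, TestScore} satisfies the backdoor criterion.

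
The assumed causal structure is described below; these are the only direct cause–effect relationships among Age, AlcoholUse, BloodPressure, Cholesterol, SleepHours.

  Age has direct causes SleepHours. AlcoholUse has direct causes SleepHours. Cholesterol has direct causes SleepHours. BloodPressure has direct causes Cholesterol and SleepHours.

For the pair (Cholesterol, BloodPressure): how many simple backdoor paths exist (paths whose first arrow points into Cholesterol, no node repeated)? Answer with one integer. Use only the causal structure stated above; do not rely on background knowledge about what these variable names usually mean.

A backdoor path from Cholesterol to BloodPressure is any simple undirected path whose first edge points into Cholesterol (i.e. leaves Cholesterol via a parent).
Parents of Cholesterol: {SleepHours}.
Enumerating:
  P1: Cholesterol <- SleepHours -> BloodPressure
That exhausts the simple backdoor paths. Count: 1.

1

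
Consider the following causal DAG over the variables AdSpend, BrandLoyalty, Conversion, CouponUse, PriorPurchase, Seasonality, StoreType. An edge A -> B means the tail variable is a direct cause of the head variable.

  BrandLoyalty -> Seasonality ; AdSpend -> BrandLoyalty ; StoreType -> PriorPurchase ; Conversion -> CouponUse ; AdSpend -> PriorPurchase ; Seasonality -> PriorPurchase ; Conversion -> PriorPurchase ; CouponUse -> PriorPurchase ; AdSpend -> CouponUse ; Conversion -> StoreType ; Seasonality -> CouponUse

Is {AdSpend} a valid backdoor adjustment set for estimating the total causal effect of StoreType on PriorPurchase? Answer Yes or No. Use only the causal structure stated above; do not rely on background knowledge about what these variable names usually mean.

No

Backdoor paths from StoreType to PriorPurchase (paths whose first edge points into StoreType):
  P1: StoreType <- Conversion -> CouponUse <- AdSpend -> BrandLoyalty -> Seasonality -> PriorPurchase
  P2: StoreType <- Conversion -> CouponUse <- AdSpend -> PriorPurchase
  P3: StoreType <- Conversion -> CouponUse <- Seasonality <- BrandLoyalty <- AdSpend -> PriorPurchase
  P4: StoreType <- Conversion -> CouponUse <- Seasonality -> PriorPurchase
  P5: StoreType <- Conversion -> CouponUse -> PriorPurchase
  P6: StoreType <- Conversion -> PriorPurchase
Condition 1 (no descendant of StoreType in the set): holds — descendants of StoreType are {PriorPurchase}; none are in {AdSpend}.
Condition 2 (every backdoor path blocked by {AdSpend}):
  P1: blocked at collider CouponUse (neither it nor any descendant is in the conditioning set).
  P2: blocked at collider CouponUse (neither it nor any descendant is in the conditioning set).
  P3: blocked at collider CouponUse (neither it nor any descendant is in the conditioning set).
  P4: blocked at collider CouponUse (neither it nor any descendant is in the conditioning set).
  P5: open — no interior node is in the conditioning set.
  P6: open — no interior node is in the conditioning set.
{AdSpend} does not satisfy the backdoor criterion.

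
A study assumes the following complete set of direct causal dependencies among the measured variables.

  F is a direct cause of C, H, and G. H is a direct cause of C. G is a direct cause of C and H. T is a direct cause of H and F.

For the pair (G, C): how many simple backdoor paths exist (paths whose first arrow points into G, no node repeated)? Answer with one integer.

3

A backdoor path from G to C is any simple undirected path whose first edge points into G (i.e. leaves G via a parent).
Parents of G: {F}.
Enumerating:
  P1: G <- F <- T -> H -> C
  P2: G <- F -> H -> C
  P3: G <- F -> C
That exhausts the simple backdoor paths. Count: 3.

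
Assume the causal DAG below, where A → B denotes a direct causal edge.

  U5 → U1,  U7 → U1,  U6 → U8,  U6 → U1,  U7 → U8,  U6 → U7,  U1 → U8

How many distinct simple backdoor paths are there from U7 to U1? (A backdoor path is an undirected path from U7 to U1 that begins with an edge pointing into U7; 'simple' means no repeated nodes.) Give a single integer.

A backdoor path from U7 to U1 is any simple undirected path whose first edge points into U7 (i.e. leaves U7 via a parent).
Parents of U7: {U6}.
Enumerating:
  P1: U7 <- U6 -> U1
  P2: U7 <- U6 -> U8 <- U1
That exhausts the simple backdoor paths. Count: 2.

2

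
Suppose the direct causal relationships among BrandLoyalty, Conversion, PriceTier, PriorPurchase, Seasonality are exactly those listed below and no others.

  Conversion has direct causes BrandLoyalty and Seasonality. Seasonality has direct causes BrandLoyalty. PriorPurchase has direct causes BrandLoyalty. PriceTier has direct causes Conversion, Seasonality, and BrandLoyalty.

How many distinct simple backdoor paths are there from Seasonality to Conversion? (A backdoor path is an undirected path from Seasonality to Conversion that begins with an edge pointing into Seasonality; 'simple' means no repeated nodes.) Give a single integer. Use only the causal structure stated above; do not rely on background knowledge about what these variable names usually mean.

2

A backdoor path from Seasonality to Conversion is any simple undirected path whose first edge points into Seasonality (i.e. leaves Seasonality via a parent).
Parents of Seasonality: {BrandLoyalty}.
Enumerating:
  P1: Seasonality <- BrandLoyalty -> Conversion
  P2: Seasonality <- BrandLoyalty -> PriceTier <- Conversion
That exhausts the simple backdoor paths. Count: 2.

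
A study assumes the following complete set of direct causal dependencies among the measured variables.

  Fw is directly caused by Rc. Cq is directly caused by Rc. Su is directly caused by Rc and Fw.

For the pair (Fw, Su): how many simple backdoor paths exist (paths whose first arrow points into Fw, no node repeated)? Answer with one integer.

1

A backdoor path from Fw to Su is any simple undirected path whose first edge points into Fw (i.e. leaves Fw via a parent).
Parents of Fw: {Rc}.
Enumerating:
  P1: Fw <- Rc -> Su
That exhausts the simple backdoor paths. Count: 1.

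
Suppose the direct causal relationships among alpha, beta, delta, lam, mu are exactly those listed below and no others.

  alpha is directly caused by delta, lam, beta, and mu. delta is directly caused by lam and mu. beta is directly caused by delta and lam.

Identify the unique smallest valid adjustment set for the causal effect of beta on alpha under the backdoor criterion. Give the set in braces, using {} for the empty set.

{delta, lam}

Variables eligible for adjustment (non-descendants of beta, excluding beta and alpha): {delta, lam, mu}.
Backdoor paths from beta to alpha:
  P1: beta <- lam -> delta <- mu -> alpha
  P2: beta <- lam -> delta -> alpha
  P3: beta <- lam -> alpha
  P4: beta <- delta <- lam -> alpha
  P5: beta <- delta <- mu -> alpha
  P6: beta <- delta -> alpha
The empty set is not sufficient: P2 (beta <- lam -> delta -> alpha) has no collider blocking it and no conditioned non-collider, so it is open.
Try {delta, lam}:
  P1: blocked at fork node lam ∈ conditioning set.
  P2: blocked at fork node lam ∈ conditioning set.
  P3: blocked at fork node lam ∈ conditioning set.
  P4: blocked at chain node delta ∈ conditioning set.
  P5: blocked at chain node delta ∈ conditioning set.
  P6: blocked at fork node delta ∈ conditioning set.
{delta, lam} contains no descendant of beta and blocks every backdoor path.
Every element of {delta, lam} is needed (dropping delta leaves P5 open; dropping lam leaves P1 open), so no proper subset is valid.
Among all size-2 subsets of the eligible variables, only {delta, lam} blocks every backdoor path, so it is the unique smallest valid adjustment set.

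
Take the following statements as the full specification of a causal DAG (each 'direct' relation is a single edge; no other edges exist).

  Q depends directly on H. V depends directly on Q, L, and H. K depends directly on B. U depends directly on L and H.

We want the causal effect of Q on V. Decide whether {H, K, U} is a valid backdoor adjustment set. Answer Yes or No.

Yes

Backdoor paths from Q to V (paths whose first edge points into Q):
  P1: Q <- H -> U <- L -> V
  P2: Q <- H -> V
Condition 1 (no descendant of Q in the set): holds — descendants of Q are {V}; none are in {H, K, U}.
Condition 2 (every backdoor path blocked by {H, K, U}):
  P1: blocked at fork node H ∈ conditioning set.
  P2: blocked at fork node H ∈ conditioning set.
{H, K, U} satisfies the backdoor criterion.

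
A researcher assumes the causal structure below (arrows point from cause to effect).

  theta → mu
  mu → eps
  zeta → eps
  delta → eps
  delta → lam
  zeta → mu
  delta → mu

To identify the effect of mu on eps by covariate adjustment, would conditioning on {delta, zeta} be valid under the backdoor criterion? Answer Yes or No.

Backdoor paths from mu to eps (paths whose first edge points into mu):
  P1: mu <- delta -> eps
  P2: mu <- zeta -> eps
Condition 1 (no descendant of mu in the set): holds — descendants of mu are {eps}; none are in {delta, zeta}.
Condition 2 (every backdoor path blocked by {delta, zeta}):
  P1: blocked at fork node delta ∈ conditioning set.
  P2: blocked at fork node zeta ∈ conditioning set.
{delta, zeta} satisfies the backdoor criterion.

Yes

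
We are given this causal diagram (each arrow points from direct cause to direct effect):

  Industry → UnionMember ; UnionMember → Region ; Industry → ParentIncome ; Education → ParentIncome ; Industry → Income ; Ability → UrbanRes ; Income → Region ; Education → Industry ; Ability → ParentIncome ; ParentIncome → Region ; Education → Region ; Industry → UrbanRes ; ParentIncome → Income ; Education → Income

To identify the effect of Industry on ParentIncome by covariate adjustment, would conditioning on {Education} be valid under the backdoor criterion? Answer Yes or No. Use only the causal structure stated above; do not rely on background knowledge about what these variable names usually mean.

Backdoor paths from Industry to ParentIncome (paths whose first edge points into Industry):
  P1: Industry <- Education -> ParentIncome
  P2: Industry <- Education -> Income <- ParentIncome
  P3: Industry <- Education -> Income -> Region <- ParentIncome
  P4: Industry <- Education -> Region <- ParentIncome
  P5: Industry <- Education -> Region <- Income <- ParentIncome
Condition 1 (no descendant of Industry in the set): holds — descendants of Industry are {Income, ParentIncome, Region, UnionMember, UrbanRes}; none are in {Education}.
Condition 2 (every backdoor path blocked by {Education}):
  P1: blocked at fork node Education ∈ conditioning set.
  P2: blocked at fork node Education ∈ conditioning set.
  P3: blocked at fork node Education ∈ conditioning set.
  P4: blocked at fork node Education ∈ conditioning set.
  P5: blocked at fork node Education ∈ conditioning set.
{Education} satisfies the backdoor criterion.

Yes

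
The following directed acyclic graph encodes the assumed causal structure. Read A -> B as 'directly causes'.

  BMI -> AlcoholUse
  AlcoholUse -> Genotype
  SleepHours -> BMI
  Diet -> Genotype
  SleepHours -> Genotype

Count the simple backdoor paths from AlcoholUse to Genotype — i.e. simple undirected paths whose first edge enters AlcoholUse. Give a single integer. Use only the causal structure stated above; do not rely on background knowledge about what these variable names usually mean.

1

A backdoor path from AlcoholUse to Genotype is any simple undirected path whose first edge points into AlcoholUse (i.e. leaves AlcoholUse via a parent).
Parents of AlcoholUse: {BMI}.
Enumerating:
  P1: AlcoholUse <- BMI <- SleepHours -> Genotype
That exhausts the simple backdoor paths. Count: 1.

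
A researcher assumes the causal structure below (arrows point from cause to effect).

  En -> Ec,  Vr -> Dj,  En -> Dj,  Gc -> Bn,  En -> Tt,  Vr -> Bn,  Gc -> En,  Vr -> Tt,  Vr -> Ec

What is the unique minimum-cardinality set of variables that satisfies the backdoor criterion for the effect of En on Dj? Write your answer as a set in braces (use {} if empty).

{}

Variables eligible for adjustment (non-descendants of En, excluding En and Dj): {Bn, Gc, Vr}.
Backdoor paths from En to Dj:
  P1: En <- Gc -> Bn <- Vr -> Dj
Each backdoor path contains an unconditioned collider, so every path is already blocked with the empty conditioning set:
  P1: blocked at collider Bn (neither it nor any descendant is in the conditioning set).
The empty set is therefore the unique smallest valid set.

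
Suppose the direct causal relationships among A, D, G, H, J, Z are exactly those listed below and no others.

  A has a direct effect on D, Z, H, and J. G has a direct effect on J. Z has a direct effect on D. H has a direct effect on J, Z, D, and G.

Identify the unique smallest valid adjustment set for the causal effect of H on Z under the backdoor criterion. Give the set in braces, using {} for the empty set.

Variables eligible for adjustment (non-descendants of H, excluding H and Z): {A}.
Backdoor paths from H to Z:
  P1: H <- A -> Z
  P2: H <- A -> D <- Z
The empty set is not sufficient: P1 (H <- A -> Z) has no collider blocking it and no conditioned non-collider, so it is open.
Try {A}:
  P1: blocked at fork node A ∈ conditioning set.
  P2: blocked at fork node A ∈ conditioning set.
{A} contains no descendant of H and blocks every backdoor path.
{A} is the unique smallest valid adjustment set.

{A}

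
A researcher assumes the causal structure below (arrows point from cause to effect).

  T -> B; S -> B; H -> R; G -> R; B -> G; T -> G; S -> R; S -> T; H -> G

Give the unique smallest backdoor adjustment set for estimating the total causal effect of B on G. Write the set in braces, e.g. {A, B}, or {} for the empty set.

Variables eligible for adjustment (non-descendants of B, excluding B and G): {H, S, T}.
Backdoor paths from B to G:
  P1: B <- S -> T -> G
  P2: B <- S -> R <- H -> G
  P3: B <- S -> R <- G
  P4: B <- T <- S -> R <- H -> G
  P5: B <- T <- S -> R <- G
  P6: B <- T -> G
The empty set is not sufficient: P1 (B <- S -> T -> G) has no collider blocking it and no conditioned non-collider, so it is open.
Try {T}:
  P1: blocked at chain node T ∈ conditioning set.
  P2: blocked at collider R (neither it nor any descendant is in the conditioning set).
  P3: blocked at collider R (neither it nor any descendant is in the conditioning set).
  P4: blocked at chain node T ∈ conditioning set.
  P5: blocked at chain node T ∈ conditioning set.
  P6: blocked at fork node T ∈ conditioning set.
{T} contains no descendant of B and blocks every backdoor path.
No other singleton works — e.g. {S} leaves P6 open — so {T} is the unique smallest valid adjustment set.

{T}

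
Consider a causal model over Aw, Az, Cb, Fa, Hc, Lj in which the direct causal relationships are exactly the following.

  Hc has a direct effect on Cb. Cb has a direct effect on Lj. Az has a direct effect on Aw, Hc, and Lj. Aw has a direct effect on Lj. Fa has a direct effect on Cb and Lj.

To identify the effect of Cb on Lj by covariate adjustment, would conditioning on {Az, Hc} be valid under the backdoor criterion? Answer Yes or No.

Backdoor paths from Cb to Lj (paths whose first edge points into Cb):
  P1: Cb <- Hc <- Az -> Aw -> Lj
  P2: Cb <- Hc <- Az -> Lj
  P3: Cb <- Fa -> Lj
Condition 1 (no descendant of Cb in the set): holds — descendants of Cb are {Lj}; none are in {Az, Hc}.
Condition 2 (every backdoor path blocked by {Az, Hc}):
  P1: blocked at chain node Hc ∈ conditioning set.
  P2: blocked at chain node Hc ∈ conditioning set.
  P3: open — no interior node is in the conditioning set.
{Az, Hc} does not satisfy the backdoor criterion.

No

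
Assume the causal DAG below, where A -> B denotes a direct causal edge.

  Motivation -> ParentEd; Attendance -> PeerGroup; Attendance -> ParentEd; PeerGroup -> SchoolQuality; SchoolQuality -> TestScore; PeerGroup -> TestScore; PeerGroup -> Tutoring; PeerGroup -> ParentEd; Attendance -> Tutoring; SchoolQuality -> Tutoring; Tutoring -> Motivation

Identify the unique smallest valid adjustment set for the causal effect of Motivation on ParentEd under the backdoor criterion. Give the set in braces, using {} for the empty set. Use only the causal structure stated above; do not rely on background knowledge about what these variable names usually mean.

{Tutoring}

Variables eligible for adjustment (non-descendants of Motivation, excluding Motivation and ParentEd): {Attendance, PeerGroup, SchoolQuality, TestScore, Tutoring}.
Backdoor paths from Motivation to ParentEd:
  P1: Motivation <- Tutoring <- Attendance -> PeerGroup -> ParentEd
  P2: Motivation <- Tutoring <- Attendance -> ParentEd
  P3: Motivation <- Tutoring <- PeerGroup <- Attendance -> ParentEd
  P4: Motivation <- Tutoring <- PeerGroup -> ParentEd
  P5: Motivation <- Tutoring <- SchoolQuality <- PeerGroup <- Attendance -> ParentEd
  P6: Motivation <- Tutoring <- SchoolQuality <- PeerGroup -> ParentEd
  P7: Motivation <- Tutoring <- SchoolQuality -> TestScore <- PeerGroup <- Attendance -> ParentEd
  P8: Motivation <- Tutoring <- SchoolQuality -> TestScore <- PeerGroup -> ParentEd
The empty set is not sufficient: P1 (Motivation <- Tutoring <- Attendance -> PeerGroup -> ParentEd) has no collider blocking it and no conditioned non-collider, so it is open.
Try {Tutoring}:
  P1: blocked at chain node Tutoring ∈ conditioning set.
  P2: blocked at chain node Tutoring ∈ conditioning set.
  P3: blocked at chain node Tutoring ∈ conditioning set.
  P4: blocked at chain node Tutoring ∈ conditioning set.
  P5: blocked at chain node Tutoring ∈ conditioning set.
  P6: blocked at chain node Tutoring ∈ conditioning set.
  P7: blocked at chain node Tutoring ∈ conditioning set.
  P8: blocked at chain node Tutoring ∈ conditioning set.
{Tutoring} contains no descendant of Motivation and blocks every backdoor path.
No other singleton works — e.g. {Attendance} leaves P4 open — so {Tutoring} is the unique smallest valid adjustment set.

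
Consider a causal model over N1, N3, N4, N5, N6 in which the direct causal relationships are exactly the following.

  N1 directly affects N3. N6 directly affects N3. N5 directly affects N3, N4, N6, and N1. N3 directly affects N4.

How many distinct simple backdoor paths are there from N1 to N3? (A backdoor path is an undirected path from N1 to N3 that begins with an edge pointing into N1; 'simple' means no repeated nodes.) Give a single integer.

3

A backdoor path from N1 to N3 is any simple undirected path whose first edge points into N1 (i.e. leaves N1 via a parent).
Parents of N1: {N5}.
Enumerating:
  P1: N1 <- N5 -> N6 -> N3
  P2: N1 <- N5 -> N3
  P3: N1 <- N5 -> N4 <- N3
That exhausts the simple backdoor paths. Count: 3.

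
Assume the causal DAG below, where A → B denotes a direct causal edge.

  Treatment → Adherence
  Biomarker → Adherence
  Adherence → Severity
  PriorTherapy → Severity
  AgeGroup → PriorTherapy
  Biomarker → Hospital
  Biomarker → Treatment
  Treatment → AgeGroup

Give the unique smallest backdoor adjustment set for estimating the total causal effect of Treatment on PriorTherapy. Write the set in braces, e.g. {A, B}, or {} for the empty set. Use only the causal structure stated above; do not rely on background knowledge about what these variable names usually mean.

Variables eligible for adjustment (non-descendants of Treatment, excluding Treatment and PriorTherapy): {Biomarker, Hospital}.
Backdoor paths from Treatment to PriorTherapy:
  P1: Treatment <- Biomarker -> Adherence -> Severity <- PriorTherapy
Each backdoor path contains an unconditioned collider, so every path is already blocked with the empty conditioning set:
  P1: blocked at collider Severity (neither it nor any descendant is in the conditioning set).
The empty set is therefore the unique smallest valid set.

{}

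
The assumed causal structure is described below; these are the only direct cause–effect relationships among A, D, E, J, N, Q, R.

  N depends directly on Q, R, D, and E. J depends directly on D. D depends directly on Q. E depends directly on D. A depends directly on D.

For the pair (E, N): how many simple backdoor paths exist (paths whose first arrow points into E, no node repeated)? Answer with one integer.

2

A backdoor path from E to N is any simple undirected path whose first edge points into E (i.e. leaves E via a parent).
Parents of E: {D}.
Enumerating:
  P1: E <- D <- Q -> N
  P2: E <- D -> N
That exhausts the simple backdoor paths. Count: 2.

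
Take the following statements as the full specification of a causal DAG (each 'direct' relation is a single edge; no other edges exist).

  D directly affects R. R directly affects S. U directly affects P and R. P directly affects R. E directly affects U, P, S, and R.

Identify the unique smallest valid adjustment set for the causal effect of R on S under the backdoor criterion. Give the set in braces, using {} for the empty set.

{E}

Variables eligible for adjustment (non-descendants of R, excluding R and S): {D, E, P, U}.
Backdoor paths from R to S:
  P1: R <- E -> S
  P2: R <- U <- E -> S
  P3: R <- U -> P <- E -> S
  P4: R <- P <- E -> S
  P5: R <- P <- U <- E -> S
The empty set is not sufficient: P1 (R <- E -> S) has no collider blocking it and no conditioned non-collider, so it is open.
Try {E}:
  P1: blocked at fork node E ∈ conditioning set.
  P2: blocked at fork node E ∈ conditioning set.
  P3: blocked at collider P (neither it nor any descendant is in the conditioning set).
  P4: blocked at fork node E ∈ conditioning set.
  P5: blocked at fork node E ∈ conditioning set.
{E} contains no descendant of R and blocks every backdoor path.
No other singleton works — e.g. {U} leaves P1 open — so {E} is the unique smallest valid adjustment set.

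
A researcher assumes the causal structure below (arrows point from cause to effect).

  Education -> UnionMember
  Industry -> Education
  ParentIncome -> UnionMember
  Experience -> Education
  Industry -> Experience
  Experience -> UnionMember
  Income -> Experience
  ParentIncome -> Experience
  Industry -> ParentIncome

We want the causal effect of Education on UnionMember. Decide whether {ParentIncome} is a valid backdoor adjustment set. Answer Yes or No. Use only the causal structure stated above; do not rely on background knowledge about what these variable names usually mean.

No

Backdoor paths from Education to UnionMember (paths whose first edge points into Education):
  P1: Education <- Industry -> ParentIncome -> Experience -> UnionMember
  P2: Education <- Industry -> ParentIncome -> UnionMember
  P3: Education <- Industry -> Experience <- ParentIncome -> UnionMember
  P4: Education <- Industry -> Experience -> UnionMember
  P5: Education <- Experience <- Industry -> ParentIncome -> UnionMember
  P6: Education <- Experience <- ParentIncome -> UnionMember
  P7: Education <- Experience -> UnionMember
Condition 1 (no descendant of Education in the set): holds — descendants of Education are {UnionMember}; none are in {ParentIncome}.
Condition 2 (every backdoor path blocked by {ParentIncome}):
  P1: blocked at chain node ParentIncome ∈ conditioning set.
  P2: blocked at chain node ParentIncome ∈ conditioning set.
  P3: blocked at collider Experience (neither it nor any descendant is in the conditioning set).
  P4: open — no interior node is in the conditioning set.
  P5: blocked at chain node ParentIncome ∈ conditioning set.
  P6: blocked at fork node ParentIncome ∈ conditioning set.
  P7: open — no interior node is in the conditioning set.
{ParentIncome} does not satisfy the backdoor criterion.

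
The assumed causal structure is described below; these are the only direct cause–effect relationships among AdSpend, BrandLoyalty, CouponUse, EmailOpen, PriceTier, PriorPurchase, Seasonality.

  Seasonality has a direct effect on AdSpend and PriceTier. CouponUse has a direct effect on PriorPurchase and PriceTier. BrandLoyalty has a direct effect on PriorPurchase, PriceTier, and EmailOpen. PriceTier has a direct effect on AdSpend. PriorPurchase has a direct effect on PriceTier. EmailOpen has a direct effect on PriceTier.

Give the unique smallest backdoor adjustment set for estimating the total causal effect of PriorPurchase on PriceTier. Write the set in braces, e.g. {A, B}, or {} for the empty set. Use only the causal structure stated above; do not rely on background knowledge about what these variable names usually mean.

{BrandLoyalty, CouponUse}

Variables eligible for adjustment (non-descendants of PriorPurchase, excluding PriorPurchase and PriceTier): {BrandLoyalty, CouponUse, EmailOpen, Seasonality}.
Backdoor paths from PriorPurchase to PriceTier:
  P1: PriorPurchase <- CouponUse -> PriceTier
  P2: PriorPurchase <- BrandLoyalty -> EmailOpen -> PriceTier
  P3: PriorPurchase <- BrandLoyalty -> PriceTier
The empty set is not sufficient: P1 (PriorPurchase <- CouponUse -> PriceTier) has no collider blocking it and no conditioned non-collider, so it is open.
Try {BrandLoyalty, CouponUse}:
  P1: blocked at fork node CouponUse ∈ conditioning set.
  P2: blocked at fork node BrandLoyalty ∈ conditioning set.
  P3: blocked at fork node BrandLoyalty ∈ conditioning set.
{BrandLoyalty, CouponUse} contains no descendant of PriorPurchase and blocks every backdoor path.
Every element of {BrandLoyalty, CouponUse} is needed (dropping BrandLoyalty leaves P2 open; dropping CouponUse leaves P1 open), so no proper subset is valid.
Among all size-2 subsets of the eligible variables, only {BrandLoyalty, CouponUse} blocks every backdoor path, so it is the unique smallest valid adjustment set.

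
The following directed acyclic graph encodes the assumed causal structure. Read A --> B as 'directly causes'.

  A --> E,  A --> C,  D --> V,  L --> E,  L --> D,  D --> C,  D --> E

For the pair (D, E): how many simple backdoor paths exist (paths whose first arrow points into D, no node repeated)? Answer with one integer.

1

A backdoor path from D to E is any simple undirected path whose first edge points into D (i.e. leaves D via a parent).
Parents of D: {L}.
Enumerating:
  P1: D <- L -> E
That exhausts the simple backdoor paths. Count: 1.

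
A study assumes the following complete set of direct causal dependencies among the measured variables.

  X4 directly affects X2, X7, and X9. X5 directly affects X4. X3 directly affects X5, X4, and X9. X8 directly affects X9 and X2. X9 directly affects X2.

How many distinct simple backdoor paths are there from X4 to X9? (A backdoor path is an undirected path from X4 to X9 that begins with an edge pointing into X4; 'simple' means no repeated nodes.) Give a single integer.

A backdoor path from X4 to X9 is any simple undirected path whose first edge points into X4 (i.e. leaves X4 via a parent).
Parents of X4: {X3, X5}.
Enumerating:
  P1: X4 <- X3 -> X9
  P2: X4 <- X5 <- X3 -> X9
That exhausts the simple backdoor paths. Count: 2.

2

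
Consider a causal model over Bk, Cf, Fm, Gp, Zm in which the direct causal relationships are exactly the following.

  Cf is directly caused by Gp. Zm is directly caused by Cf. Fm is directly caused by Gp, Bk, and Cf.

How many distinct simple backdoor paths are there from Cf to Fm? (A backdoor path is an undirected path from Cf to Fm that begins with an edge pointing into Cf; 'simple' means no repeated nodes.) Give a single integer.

1

A backdoor path from Cf to Fm is any simple undirected path whose first edge points into Cf (i.e. leaves Cf via a parent).
Parents of Cf: {Gp}.
Enumerating:
  P1: Cf <- Gp -> Fm
That exhausts the simple backdoor paths. Count: 1.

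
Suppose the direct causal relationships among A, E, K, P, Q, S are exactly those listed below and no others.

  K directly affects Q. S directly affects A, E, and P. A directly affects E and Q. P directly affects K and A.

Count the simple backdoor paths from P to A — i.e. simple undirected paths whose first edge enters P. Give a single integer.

2

A backdoor path from P to A is any simple undirected path whose first edge points into P (i.e. leaves P via a parent).
Parents of P: {S}.
Enumerating:
  P1: P <- S -> A
  P2: P <- S -> E <- A
That exhausts the simple backdoor paths. Count: 2.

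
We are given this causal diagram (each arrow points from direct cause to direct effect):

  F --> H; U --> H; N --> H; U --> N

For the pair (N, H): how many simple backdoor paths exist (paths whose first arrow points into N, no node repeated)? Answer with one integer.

1

A backdoor path from N to H is any simple undirected path whose first edge points into N (i.e. leaves N via a parent).
Parents of N: {U}.
Enumerating:
  P1: N <- U -> H
That exhausts the simple backdoor paths. Count: 1.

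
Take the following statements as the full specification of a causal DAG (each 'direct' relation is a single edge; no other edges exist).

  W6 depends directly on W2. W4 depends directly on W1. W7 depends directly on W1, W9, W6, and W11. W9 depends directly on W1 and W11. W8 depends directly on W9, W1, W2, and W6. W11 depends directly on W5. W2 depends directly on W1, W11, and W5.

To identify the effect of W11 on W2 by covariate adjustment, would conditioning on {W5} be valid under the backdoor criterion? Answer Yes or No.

Yes

Backdoor paths from W11 to W2 (paths whose first edge points into W11):
  P1: W11 <- W5 -> W2
Condition 1 (no descendant of W11 in the set): holds — descendants of W11 are {W2, W6, W7, W8, W9}; none are in {W5}.
Condition 2 (every backdoor path blocked by {W5}):
  P1: blocked at fork node W5 ∈ conditioning set.
{W5} satisfies the backdoor criterion.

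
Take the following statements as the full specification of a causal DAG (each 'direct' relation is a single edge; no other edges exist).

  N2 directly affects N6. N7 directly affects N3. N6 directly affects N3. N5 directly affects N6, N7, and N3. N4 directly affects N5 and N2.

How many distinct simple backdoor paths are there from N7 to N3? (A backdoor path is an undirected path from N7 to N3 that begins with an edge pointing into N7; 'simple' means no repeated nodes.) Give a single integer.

3

A backdoor path from N7 to N3 is any simple undirected path whose first edge points into N7 (i.e. leaves N7 via a parent).
Parents of N7: {N5}.
Enumerating:
  P1: N7 <- N5 <- N4 -> N2 -> N6 -> N3
  P2: N7 <- N5 -> N6 -> N3
  P3: N7 <- N5 -> N3
That exhausts the simple backdoor paths. Count: 3.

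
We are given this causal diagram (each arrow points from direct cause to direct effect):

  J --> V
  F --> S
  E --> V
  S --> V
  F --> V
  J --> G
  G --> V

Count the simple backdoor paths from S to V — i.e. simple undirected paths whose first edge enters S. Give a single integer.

A backdoor path from S to V is any simple undirected path whose first edge points into S (i.e. leaves S via a parent).
Parents of S: {F}.
Enumerating:
  P1: S <- F -> V
That exhausts the simple backdoor paths. Count: 1.

1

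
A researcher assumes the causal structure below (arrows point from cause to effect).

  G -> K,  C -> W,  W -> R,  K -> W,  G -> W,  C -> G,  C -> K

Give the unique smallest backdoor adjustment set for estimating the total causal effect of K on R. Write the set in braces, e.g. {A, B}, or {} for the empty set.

Variables eligible for adjustment (non-descendants of K, excluding K and R): {C, G}.
Backdoor paths from K to R:
  P1: K <- C -> G -> W -> R
  P2: K <- C -> W -> R
  P3: K <- G <- C -> W -> R
  P4: K <- G -> W -> R
The empty set is not sufficient: P1 (K <- C -> G -> W -> R) has no collider blocking it and no conditioned non-collider, so it is open.
Try {C, G}:
  P1: blocked at fork node C ∈ conditioning set.
  P2: blocked at fork node C ∈ conditioning set.
  P3: blocked at chain node G ∈ conditioning set.
  P4: blocked at fork node G ∈ conditioning set.
{C, G} contains no descendant of K and blocks every backdoor path.
Every element of {C, G} is needed (dropping C leaves P2 open; dropping G leaves P4 open), so no proper subset is valid.
Among all size-2 subsets of the eligible variables, only {C, G} blocks every backdoor path, so it is the unique smallest valid adjustment set.

{C, G}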